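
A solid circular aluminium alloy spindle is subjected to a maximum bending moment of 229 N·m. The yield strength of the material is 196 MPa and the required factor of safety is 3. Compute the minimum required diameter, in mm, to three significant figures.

σ_allow = 196/3 = 65.33 MPa.
For a solid circular section σ = 32M/(πd³), so d³ = 32M/(π σ_allow) = 32×229000/(π×65.33) = 35700 mm³.
d = 32.93 mm.

d = 32.9 mm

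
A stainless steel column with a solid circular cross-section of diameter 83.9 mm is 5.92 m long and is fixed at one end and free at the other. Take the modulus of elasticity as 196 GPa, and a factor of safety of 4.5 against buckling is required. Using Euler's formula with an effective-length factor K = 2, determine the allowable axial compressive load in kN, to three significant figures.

P_allow = 7.46 kN

I = πd⁴/64 = π×83.9⁴/64 = 2.432×10^6 mm⁴.
Effective length L_e = KL = 2×5.92 m = 11840 mm.
Euler critical load P_cr = π²EI/L_e² = π²×196000×2.432×10^6/11840² = 33560 N.
P_allow = P_cr/n = 33560/4.5 = 7459 N.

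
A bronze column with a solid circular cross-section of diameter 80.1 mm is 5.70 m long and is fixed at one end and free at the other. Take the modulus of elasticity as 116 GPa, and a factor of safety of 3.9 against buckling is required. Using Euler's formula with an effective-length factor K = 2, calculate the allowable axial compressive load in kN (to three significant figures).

P_allow = 4.56 kN

I = πd⁴/64 = π×80.1⁴/64 = 2.021×10^6 mm⁴.
Effective length L_e = KL = 2×5.70 m = 11400 mm.
Euler critical load P_cr = π²EI/L_e² = π²×116000×2.021×10^6/11400² = 17800 N.
P_allow = P_cr/n = 17800/3.9 = 4564 N.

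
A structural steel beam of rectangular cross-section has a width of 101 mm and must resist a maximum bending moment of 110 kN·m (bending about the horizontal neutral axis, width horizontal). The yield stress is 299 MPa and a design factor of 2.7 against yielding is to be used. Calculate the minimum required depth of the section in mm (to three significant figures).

σ_allow = 299/2.7 = 110.7 MPa.
For a rectangular section σ = 6M/(bh²), so h² = 6M/(b σ_allow) = 6×1.1000×10^8/(101×110.7) = 59010 mm².
h = 242.9 mm.

h = 243 mm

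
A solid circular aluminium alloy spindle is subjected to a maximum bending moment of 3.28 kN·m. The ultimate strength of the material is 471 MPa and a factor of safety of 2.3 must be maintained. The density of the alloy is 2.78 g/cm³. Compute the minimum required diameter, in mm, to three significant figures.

σ_allow = 471/2.3 = 204.8 MPa.
For a solid circular section σ = 32M/(πd³), so d³ = 32M/(π σ_allow) = 32×3280000/(π×204.8) = 163100 mm³.
d = 54.64 mm.

d = 54.6 mm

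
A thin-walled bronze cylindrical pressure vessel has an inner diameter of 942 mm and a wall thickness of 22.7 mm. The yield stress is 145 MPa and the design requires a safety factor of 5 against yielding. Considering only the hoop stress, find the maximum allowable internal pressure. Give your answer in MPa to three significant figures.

σ_allow = 145/5 = 29.00 MPa.
σ_h = pD/(2t) → p_allow = 2σ_allow t/D = 2×29.00×22.7/942 = 1.398 MPa.

p_allow = 1.40 MPa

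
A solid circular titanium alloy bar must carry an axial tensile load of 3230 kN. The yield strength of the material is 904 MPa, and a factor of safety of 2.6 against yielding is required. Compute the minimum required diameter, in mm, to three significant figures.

Allowable stress σ_allow = 904/2.6 = 347.7 MPa.
Required area A = F/σ_allow = 3230000/347.7 = 9290 mm².
A = πd²/4 → d = √(4A/π) = 108.8 mm.

d = 109 mm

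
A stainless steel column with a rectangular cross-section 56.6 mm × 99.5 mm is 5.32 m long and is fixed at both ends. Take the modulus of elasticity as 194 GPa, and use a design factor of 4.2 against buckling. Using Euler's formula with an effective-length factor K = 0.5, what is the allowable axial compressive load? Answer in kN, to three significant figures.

Buckling occurs about the weak axis: I_min = h·b³/12 = 99.5×56.6³/12 = 1.503×10^6 mm⁴ (b = 56.6 mm is the smaller dimension).
Effective length L_e = KL = 0.5×5.32 m = 2660 mm.
Euler critical load P_cr = π²EI/L_e² = π²×194000×1.503×10^6/2660² = 406800 N.
P_allow = P_cr/n = 406800/4.2 = 96870 N.

P_allow = 96.9 kN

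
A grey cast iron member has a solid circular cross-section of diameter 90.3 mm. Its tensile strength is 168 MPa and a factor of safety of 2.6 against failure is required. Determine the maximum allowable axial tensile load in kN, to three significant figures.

F_allow = 414 kN

σ_allow = 168/2.6 = 64.62 MPa.
A = πd²/4 = π×90.3²/4 = 6404 mm².
F_allow = σ_allow × A = 64.62×6404 = 413800 N.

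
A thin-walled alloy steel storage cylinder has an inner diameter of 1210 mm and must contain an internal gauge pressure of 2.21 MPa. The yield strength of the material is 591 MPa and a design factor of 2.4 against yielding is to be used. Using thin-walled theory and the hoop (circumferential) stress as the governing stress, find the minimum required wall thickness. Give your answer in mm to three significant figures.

σ_allow = 591/2.4 = 246.2 MPa.
Hoop stress σ_h = pD/(2t), so t = pD/(2σ_allow) = 2.21×1210/(2×246.2) = 5.430 mm.

t = 5.43 mm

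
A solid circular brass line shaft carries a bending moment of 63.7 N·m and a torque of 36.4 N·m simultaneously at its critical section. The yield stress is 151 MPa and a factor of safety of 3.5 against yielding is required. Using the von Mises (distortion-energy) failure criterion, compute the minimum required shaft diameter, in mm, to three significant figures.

σ_allow = σ_y/n = 151/3.5 = 43.14 MPa.
For a solid shaft σ_b = 32M/(πd³) and τ = 16T/(πd³), so the von Mises stress is σ' = (16/πd³)·√(4M²+3T²).
√(4M²+3T²) = √(4×(63700)² + 3×(36400)²) = 142100 N·mm.
d³ = 16×142100/(π×43.14) = 16780 mm³.
d = 25.60 mm.

d = 25.6 mm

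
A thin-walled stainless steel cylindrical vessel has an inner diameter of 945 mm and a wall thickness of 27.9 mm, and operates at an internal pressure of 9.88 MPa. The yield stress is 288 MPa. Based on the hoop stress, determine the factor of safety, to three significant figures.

n = 1.72

σ_h = pD/(2t) = 9.88×945/(2×27.9) = 167.3 MPa.
n = 288/167.3 = 1.721.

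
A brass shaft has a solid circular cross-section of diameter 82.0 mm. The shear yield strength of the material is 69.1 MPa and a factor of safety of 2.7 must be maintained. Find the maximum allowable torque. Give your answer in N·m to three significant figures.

τ_allow = 69.1/2.7 = 25.59 MPa.
For a solid shaft T_allow = τ_allow·πd³/16; πd³/16 = π×82.0³/16 = 108300 mm³.
T_allow = 25.59×108300 = 2.771×10^6 N·mm = 2771 N·m.

T_allow = 2770 N·m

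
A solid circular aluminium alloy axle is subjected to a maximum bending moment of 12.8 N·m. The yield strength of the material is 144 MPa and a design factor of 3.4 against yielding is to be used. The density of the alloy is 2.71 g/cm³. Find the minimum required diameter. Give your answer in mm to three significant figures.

d = 14.5 mm

σ_allow = 144/3.4 = 42.35 MPa.
For a solid circular section σ = 32M/(πd³), so d³ = 32M/(π σ_allow) = 32×12800/(π×42.35) = 3078 mm³.
d = 14.55 mm.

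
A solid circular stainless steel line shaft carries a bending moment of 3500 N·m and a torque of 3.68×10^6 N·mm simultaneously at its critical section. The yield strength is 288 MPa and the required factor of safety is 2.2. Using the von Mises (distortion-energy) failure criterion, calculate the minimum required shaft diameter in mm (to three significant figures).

σ_allow = σ_y/n = 288/2.2 = 130.9 MPa.
For a solid shaft σ_b = 32M/(πd³) and τ = 16T/(πd³), so the von Mises stress is σ' = (16/πd³)·√(4M²+3T²).
√(4M²+3T²) = √(4×(3.500×10^6)² + 3×(3.680×10^6)²) = 9.467×10^6 N·mm.
d³ = 16×9.467×10^6/(π×130.9) = 368300 mm³.
d = 71.68 mm.

d = 71.7 mm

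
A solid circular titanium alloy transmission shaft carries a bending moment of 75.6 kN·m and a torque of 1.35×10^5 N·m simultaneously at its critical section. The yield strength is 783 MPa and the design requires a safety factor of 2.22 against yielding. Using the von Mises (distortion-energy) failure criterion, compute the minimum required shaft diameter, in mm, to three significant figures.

σ_allow = σ_y/n = 783/2.22 = 352.7 MPa.
For a solid shaft σ_b = 32M/(πd³) and τ = 16T/(πd³), so the von Mises stress is σ' = (16/πd³)·√(4M²+3T²).
√(4M²+3T²) = √(4×(7.560×10^7)² + 3×(1.350×10^8)²) = 2.785×10^8 N·mm.
d³ = 16×2.785×10^8/(π×352.7) = 4.021×10^6 mm³.
d = 159.0 mm.

d = 159 mm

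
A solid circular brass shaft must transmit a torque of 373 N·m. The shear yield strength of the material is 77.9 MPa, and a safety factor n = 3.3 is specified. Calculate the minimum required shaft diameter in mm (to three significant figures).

Allowable shear stress τ_allow = 77.9/3.3 = 23.61 MPa.
For a solid shaft τ = 16T/(πd³), so d³ = 16T/(π τ_allow) = 16×373000/(π×23.61) = 80470 mm³.
d = (80470)^(1/3) = 43.17 mm.

d = 43.2 mm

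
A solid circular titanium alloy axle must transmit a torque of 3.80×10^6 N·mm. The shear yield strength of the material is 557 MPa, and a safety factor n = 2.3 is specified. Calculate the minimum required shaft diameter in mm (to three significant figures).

d = 43.1 mm

Allowable shear stress τ_allow = 557/2.3 = 242.2 MPa.
For a solid shaft τ = 16T/(πd³), so d³ = 16T/(π τ_allow) = 16×3800000/(π×242.2) = 79910 mm³.
d = (79910)^(1/3) = 43.07 mm.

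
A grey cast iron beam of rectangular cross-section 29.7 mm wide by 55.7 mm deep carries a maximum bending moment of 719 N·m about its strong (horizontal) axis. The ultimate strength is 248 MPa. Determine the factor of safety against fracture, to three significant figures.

Section modulus S = bh²/6 = 29.7×55.7²/6 = 15360 mm³.
σ = M/S = 719000/15360 = 46.82 MPa.
n = 248/46.82 = 5.297.

n = 5.30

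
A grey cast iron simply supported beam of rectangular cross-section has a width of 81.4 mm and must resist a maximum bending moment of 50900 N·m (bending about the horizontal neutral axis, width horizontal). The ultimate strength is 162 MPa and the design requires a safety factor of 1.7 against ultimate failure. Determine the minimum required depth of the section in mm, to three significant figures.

h = 198 mm

σ_allow = 162/1.7 = 95.29 MPa.
For a rectangular section σ = 6M/(bh²), so h² = 6M/(b σ_allow) = 6×5.0900×10^7/(81.4×95.29) = 39370 mm².
h = 198.4 mm.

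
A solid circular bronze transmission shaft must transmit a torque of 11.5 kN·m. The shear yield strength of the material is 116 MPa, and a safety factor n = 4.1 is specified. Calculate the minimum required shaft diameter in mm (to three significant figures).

Allowable shear stress τ_allow = 116/4.1 = 28.29 MPa.
For a solid shaft τ = 16T/(πd³), so d³ = 16T/(π τ_allow) = 16×1.1500×10^7/(π×28.29) = 2.070×10^6 mm³.
d = (2.070×10^6)^(1/3) = 127.4 mm.

d = 127 mm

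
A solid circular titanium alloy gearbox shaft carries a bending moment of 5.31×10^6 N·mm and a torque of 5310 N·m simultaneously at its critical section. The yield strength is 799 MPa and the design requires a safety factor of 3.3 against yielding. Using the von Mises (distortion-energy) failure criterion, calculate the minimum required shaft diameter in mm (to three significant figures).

d = 66.6 mm

σ_allow = σ_y/n = 799/3.3 = 242.1 MPa.
For a solid shaft σ_b = 32M/(πd³) and τ = 16T/(πd³), so the von Mises stress is σ' = (16/πd³)·√(4M²+3T²).
√(4M²+3T²) = √(4×(5.310×10^6)² + 3×(5.310×10^6)²) = 1.405×10^7 N·mm.
d³ = 16×1.405×10^7/(π×242.1) = 295500 mm³.
d = 66.61 mm.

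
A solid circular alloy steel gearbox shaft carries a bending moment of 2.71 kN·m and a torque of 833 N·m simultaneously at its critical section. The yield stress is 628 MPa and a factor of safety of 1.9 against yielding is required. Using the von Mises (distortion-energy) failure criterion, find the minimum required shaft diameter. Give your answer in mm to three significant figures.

σ_allow = σ_y/n = 628/1.9 = 330.5 MPa.
For a solid shaft σ_b = 32M/(πd³) and τ = 16T/(πd³), so the von Mises stress is σ' = (16/πd³)·√(4M²+3T²).
√(4M²+3T²) = √(4×(2.710×10^6)² + 3×(833000)²) = 5.609×10^6 N·mm.
d³ = 16×5.609×10^6/(π×330.5) = 86420 mm³.
d = 44.21 mm.

d = 44.2 mm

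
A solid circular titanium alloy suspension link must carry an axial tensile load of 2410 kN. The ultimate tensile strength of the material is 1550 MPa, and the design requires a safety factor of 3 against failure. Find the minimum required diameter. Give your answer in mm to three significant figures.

Allowable stress σ_allow = 1550/3 = 516.7 MPa.
Required area A = F/σ_allow = 2410000/516.7 = 4665 mm².
A = πd²/4 → d = √(4A/π) = 77.07 mm.

d = 77.1 mm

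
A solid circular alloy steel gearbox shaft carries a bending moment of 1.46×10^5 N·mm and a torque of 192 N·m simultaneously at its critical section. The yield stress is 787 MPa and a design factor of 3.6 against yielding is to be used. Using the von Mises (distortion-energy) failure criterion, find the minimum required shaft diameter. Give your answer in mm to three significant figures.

σ_allow = σ_y/n = 787/3.6 = 218.6 MPa.
For a solid shaft σ_b = 32M/(πd³) and τ = 16T/(πd³), so the von Mises stress is σ' = (16/πd³)·√(4M²+3T²).
√(4M²+3T²) = √(4×(146000)² + 3×(192000)²) = 442600 N·mm.
d³ = 16×442600/(π×218.6) = 10310 mm³.
d = 21.76 mm.

d = 21.8 mm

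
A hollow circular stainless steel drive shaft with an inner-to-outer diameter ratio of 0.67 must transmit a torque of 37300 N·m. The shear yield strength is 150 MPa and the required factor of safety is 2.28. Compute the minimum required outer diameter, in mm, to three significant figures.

τ_allow = 150/2.28 = 65.79 MPa.
For a hollow shaft τ = 16T/[πd_o³(1−k⁴)] with k = 0.67, so 1−k⁴ = 0.7985.
d_o³ = 16T/[π τ_allow (1−k⁴)] = 16×3.7300×10^7/(π×65.79×0.7985) = 3.616×10^6 mm³.
d_o = 153.5 mm.

d_o = 153 mm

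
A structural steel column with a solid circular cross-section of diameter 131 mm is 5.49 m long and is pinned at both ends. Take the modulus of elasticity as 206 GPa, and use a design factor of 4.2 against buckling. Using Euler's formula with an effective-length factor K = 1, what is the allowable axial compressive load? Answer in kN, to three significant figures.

P_allow = 232 kN

I = πd⁴/64 = π×131⁴/64 = 1.446×10^7 mm⁴.
Effective length L_e = KL = 1×5.49 m = 5490 mm.
Euler critical load P_cr = π²EI/L_e² = π²×206000×1.446×10^7/5490² = 975200 N.
P_allow = P_cr/n = 975200/4.2 = 232200 N.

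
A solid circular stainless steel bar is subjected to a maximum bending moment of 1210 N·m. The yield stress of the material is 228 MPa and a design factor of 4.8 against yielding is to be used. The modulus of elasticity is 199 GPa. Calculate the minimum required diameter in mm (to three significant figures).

σ_allow = 228/4.8 = 47.50 MPa.
For a solid circular section σ = 32M/(πd³), so d³ = 32M/(π σ_allow) = 32×1210000/(π×47.50) = 259500 mm³.
d = 63.78 mm.

d = 63.8 mm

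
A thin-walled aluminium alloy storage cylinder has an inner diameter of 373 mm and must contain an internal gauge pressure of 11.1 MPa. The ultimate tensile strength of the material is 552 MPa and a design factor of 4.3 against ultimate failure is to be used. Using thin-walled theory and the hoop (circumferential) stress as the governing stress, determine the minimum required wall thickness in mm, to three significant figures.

σ_allow = 552/4.3 = 128.4 MPa.
Hoop stress σ_h = pD/(2t), so t = pD/(2σ_allow) = 11.1×373/(2×128.4) = 16.13 mm.

t = 16.1 mm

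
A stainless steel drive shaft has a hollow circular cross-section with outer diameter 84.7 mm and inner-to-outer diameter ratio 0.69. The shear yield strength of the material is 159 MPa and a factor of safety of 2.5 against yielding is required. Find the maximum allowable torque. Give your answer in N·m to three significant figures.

T_allow = 5870 N·m

τ_allow = 159/2.5 = 63.60 MPa.
For a hollow shaft T_allow = τ_allow·πd_o³(1−k⁴)/16 with 1−k⁴ = 0.7733, so πd_o³(1−k⁴)/16 = 92270 mm³.
T_allow = 63.60×92270 = 5.868×10^6 N·mm = 5868 N·m.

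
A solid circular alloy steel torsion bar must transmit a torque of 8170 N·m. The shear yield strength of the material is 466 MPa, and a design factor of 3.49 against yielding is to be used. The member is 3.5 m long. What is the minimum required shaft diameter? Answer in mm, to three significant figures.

Allowable shear stress τ_allow = 466/3.49 = 133.5 MPa.
For a solid shaft τ = 16T/(πd³), so d³ = 16T/(π τ_allow) = 16×8170000/(π×133.5) = 311600 mm³.
d = (311600)^(1/3) = 67.80 mm.

d = 67.8 mm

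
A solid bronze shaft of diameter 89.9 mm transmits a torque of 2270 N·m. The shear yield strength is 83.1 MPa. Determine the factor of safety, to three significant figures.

n = 5.22

τ = 16T/(πd³) = 16×2270000/(π×89.9³) = 15.91 MPa.
n = τ_limit/τ = 83.1/15.91 = 5.223.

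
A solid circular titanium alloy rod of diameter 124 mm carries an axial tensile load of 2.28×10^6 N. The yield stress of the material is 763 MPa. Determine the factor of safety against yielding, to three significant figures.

A = πd²/4 = 12080 mm².
σ = F/A = 2280000/12080 = 188.8 MPa.
n = 763/188.8 = 4.041.

n = 4.04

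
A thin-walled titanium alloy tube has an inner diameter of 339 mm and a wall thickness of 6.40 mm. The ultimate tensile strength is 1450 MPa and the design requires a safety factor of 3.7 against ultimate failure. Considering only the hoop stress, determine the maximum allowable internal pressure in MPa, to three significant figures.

p_allow = 14.8 MPa

σ_allow = 1450/3.7 = 391.9 MPa.
σ_h = pD/(2t) → p_allow = 2σ_allow t/D = 2×391.9×6.40/339 = 14.80 MPa.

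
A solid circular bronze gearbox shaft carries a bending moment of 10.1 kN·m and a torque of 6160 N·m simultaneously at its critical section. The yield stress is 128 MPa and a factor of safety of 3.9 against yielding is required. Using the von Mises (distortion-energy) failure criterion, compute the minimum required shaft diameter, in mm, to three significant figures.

σ_allow = σ_y/n = 128/3.9 = 32.82 MPa.
For a solid shaft σ_b = 32M/(πd³) and τ = 16T/(πd³), so the von Mises stress is σ' = (16/πd³)·√(4M²+3T²).
√(4M²+3T²) = √(4×(1.010×10^7)² + 3×(6.160×10^6)²) = 2.284×10^7 N·mm.
d³ = 16×2.284×10^7/(π×32.82) = 3.545×10^6 mm³.
d = 152.5 mm.

d = 152 mm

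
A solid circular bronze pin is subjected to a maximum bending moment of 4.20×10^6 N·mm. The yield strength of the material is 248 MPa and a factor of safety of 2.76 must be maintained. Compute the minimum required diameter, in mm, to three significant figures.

σ_allow = 248/2.76 = 89.86 MPa.
For a solid circular section σ = 32M/(πd³), so d³ = 32M/(π σ_allow) = 32×4200000/(π×89.86) = 476100 mm³.
d = 78.09 mm.

d = 78.1 mm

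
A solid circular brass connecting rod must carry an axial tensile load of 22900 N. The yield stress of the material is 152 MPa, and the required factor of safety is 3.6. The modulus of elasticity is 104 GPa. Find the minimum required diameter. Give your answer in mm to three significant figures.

Allowable stress σ_allow = 152/3.6 = 42.22 MPa.
Required area A = F/σ_allow = 22900/42.22 = 542.4 mm².
A = πd²/4 → d = √(4A/π) = 26.28 mm.

d = 26.3 mm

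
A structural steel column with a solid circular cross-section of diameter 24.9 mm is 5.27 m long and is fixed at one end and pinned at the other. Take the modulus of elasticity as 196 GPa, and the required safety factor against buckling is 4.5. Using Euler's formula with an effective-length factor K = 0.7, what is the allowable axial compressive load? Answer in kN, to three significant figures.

I = πd⁴/64 = π×24.9⁴/64 = 18870 mm⁴.
Effective length L_e = KL = 0.7×5.27 m = 3689 mm.
Euler critical load P_cr = π²EI/L_e² = π²×196000×18870/3689² = 2682 N.
P_allow = P_cr/n = 2682/4.5 = 596.1 N.

P_allow = 0.596 kN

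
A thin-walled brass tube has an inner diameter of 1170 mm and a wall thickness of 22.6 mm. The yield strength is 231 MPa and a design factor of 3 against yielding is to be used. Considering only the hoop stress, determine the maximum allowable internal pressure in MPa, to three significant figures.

σ_allow = 231/3 = 77.00 MPa.
σ_h = pD/(2t) → p_allow = 2σ_allow t/D = 2×77.00×22.6/1170 = 2.975 MPa.

p_allow = 2.97 MPa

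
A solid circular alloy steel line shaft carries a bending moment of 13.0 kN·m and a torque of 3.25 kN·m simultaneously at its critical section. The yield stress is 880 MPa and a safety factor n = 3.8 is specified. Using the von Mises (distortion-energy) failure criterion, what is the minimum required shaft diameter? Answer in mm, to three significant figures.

d = 83.6 mm

σ_allow = σ_y/n = 880/3.8 = 231.6 MPa.
For a solid shaft σ_b = 32M/(πd³) and τ = 16T/(πd³), so the von Mises stress is σ' = (16/πd³)·√(4M²+3T²).
√(4M²+3T²) = √(4×(1.300×10^7)² + 3×(3.250×10^6)²) = 2.660×10^7 N·mm.
d³ = 16×2.660×10^7/(π×231.6) = 585000 mm³.
d = 83.64 mm.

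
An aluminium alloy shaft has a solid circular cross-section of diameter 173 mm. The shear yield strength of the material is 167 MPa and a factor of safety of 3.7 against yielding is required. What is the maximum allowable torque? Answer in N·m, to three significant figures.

τ_allow = 167/3.7 = 45.14 MPa.
For a solid shaft T_allow = τ_allow·πd³/16; πd³/16 = π×173³/16 = 1.017×10^6 mm³.
T_allow = 45.14×1.017×10^6 = 4.589×10^7 N·mm = 45890 N·m.

T_allow = 45900 N·m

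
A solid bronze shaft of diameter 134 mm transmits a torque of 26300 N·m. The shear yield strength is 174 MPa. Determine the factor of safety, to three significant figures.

n = 3.13

τ = 16T/(πd³) = 16×2.6300×10^7/(π×134³) = 55.67 MPa.
n = τ_limit/τ = 174/55.67 = 3.126.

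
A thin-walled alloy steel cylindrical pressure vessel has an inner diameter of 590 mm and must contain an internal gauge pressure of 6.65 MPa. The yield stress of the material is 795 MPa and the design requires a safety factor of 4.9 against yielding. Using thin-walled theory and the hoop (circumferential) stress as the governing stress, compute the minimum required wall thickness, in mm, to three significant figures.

t = 12.1 mm

σ_allow = 795/4.9 = 162.2 MPa.
Hoop stress σ_h = pD/(2t), so t = pD/(2σ_allow) = 6.65×590/(2×162.2) = 12.09 mm.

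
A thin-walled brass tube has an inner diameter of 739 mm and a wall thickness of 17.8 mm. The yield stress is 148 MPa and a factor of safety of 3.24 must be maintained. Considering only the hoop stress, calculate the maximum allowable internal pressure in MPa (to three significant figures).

p_allow = 2.20 MPa

σ_allow = 148/3.24 = 45.68 MPa.
σ_h = pD/(2t) → p_allow = 2σ_allow t/D = 2×45.68×17.8/739 = 2.201 MPa.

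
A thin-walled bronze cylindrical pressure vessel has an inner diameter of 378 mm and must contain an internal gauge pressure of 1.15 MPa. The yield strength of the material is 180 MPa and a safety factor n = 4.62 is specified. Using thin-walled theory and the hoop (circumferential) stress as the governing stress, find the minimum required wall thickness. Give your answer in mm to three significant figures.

t = 5.58 mm

σ_allow = 180/4.62 = 38.96 MPa.
Hoop stress σ_h = pD/(2t), so t = pD/(2σ_allow) = 1.15×378/(2×38.96) = 5.579 mm.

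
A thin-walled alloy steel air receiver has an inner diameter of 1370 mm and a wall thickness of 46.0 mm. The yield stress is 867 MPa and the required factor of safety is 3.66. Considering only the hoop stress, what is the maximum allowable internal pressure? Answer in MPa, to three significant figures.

p_allow = 15.9 MPa

σ_allow = 867/3.66 = 236.9 MPa.
σ_h = pD/(2t) → p_allow = 2σ_allow t/D = 2×236.9×46.0/1370 = 15.91 MPa.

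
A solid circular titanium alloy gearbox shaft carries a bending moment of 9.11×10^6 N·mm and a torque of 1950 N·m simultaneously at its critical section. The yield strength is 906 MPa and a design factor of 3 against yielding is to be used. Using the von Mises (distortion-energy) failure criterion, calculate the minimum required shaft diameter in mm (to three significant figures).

σ_allow = σ_y/n = 906/3 = 302.0 MPa.
For a solid shaft σ_b = 32M/(πd³) and τ = 16T/(πd³), so the von Mises stress is σ' = (16/πd³)·√(4M²+3T²).
√(4M²+3T²) = √(4×(9.110×10^6)² + 3×(1.950×10^6)²) = 1.853×10^7 N·mm.
d³ = 16×1.853×10^7/(π×302.0) = 312500 mm³.
d = 67.86 mm.

d = 67.9 mm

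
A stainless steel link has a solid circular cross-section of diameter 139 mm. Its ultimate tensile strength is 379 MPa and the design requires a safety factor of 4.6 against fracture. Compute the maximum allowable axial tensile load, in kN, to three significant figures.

F_allow = 1250 kN

σ_allow = 379/4.6 = 82.39 MPa.
A = πd²/4 = π×139²/4 = 15170 mm².
F_allow = σ_allow × A = 82.39×15170 = 1.250×10^6 N.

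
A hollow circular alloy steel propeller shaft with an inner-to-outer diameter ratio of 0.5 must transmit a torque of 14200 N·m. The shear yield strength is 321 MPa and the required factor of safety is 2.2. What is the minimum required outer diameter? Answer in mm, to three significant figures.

d_o = 80.9 mm

τ_allow = 321/2.2 = 145.9 MPa.
For a hollow shaft τ = 16T/[πd_o³(1−k⁴)] with k = 0.5, so 1−k⁴ = 0.9375.
d_o³ = 16T/[π τ_allow (1−k⁴)] = 16×1.4200×10^7/(π×145.9×0.9375) = 528700 mm³.
d_o = 80.86 mm.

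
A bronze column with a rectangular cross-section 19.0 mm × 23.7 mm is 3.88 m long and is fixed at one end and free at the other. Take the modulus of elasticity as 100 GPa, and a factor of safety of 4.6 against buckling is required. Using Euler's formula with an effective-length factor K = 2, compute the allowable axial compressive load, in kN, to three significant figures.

P_allow = 0.0483 kN

Buckling occurs about the weak axis: I_min = h·b³/12 = 23.7×19.0³/12 = 13550 mm⁴ (b = 19.0 mm is the smaller dimension).
Effective length L_e = KL = 2×3.88 m = 7760 mm.
Euler critical load P_cr = π²EI/L_e² = π²×100000×13550/7760² = 222.0 N.
P_allow = P_cr/n = 222.0/4.6 = 48.27 N.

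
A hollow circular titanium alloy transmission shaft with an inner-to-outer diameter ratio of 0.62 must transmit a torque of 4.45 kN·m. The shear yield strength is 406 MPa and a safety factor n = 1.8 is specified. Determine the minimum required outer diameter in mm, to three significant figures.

τ_allow = 406/1.8 = 225.6 MPa.
For a hollow shaft τ = 16T/[πd_o³(1−k⁴)] with k = 0.62, so 1−k⁴ = 0.8522.
d_o³ = 16T/[π τ_allow (1−k⁴)] = 16×4450000/(π×225.6×0.8522) = 117900 mm³.
d_o = 49.03 mm.

d_o = 49.0 mm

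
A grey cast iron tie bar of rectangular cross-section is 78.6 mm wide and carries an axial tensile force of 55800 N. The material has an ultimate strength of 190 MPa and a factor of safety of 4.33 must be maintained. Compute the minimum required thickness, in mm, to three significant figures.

σ_allow = 190/4.33 = 43.88 MPa.
Required area A = F/σ_allow = 55800/43.88 = 1272 mm².
t = A/w = 1272/78.6 = 16.18 mm.

t = 16.2 mm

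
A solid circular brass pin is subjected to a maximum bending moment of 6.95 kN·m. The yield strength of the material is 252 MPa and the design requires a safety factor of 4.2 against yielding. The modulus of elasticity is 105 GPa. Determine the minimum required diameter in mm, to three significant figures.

σ_allow = 252/4.2 = 60.00 MPa.
For a solid circular section σ = 32M/(πd³), so d³ = 32M/(π σ_allow) = 32×6950000/(π×60.00) = 1.180×10^6 mm³.
d = 105.7 mm.

d = 106 mm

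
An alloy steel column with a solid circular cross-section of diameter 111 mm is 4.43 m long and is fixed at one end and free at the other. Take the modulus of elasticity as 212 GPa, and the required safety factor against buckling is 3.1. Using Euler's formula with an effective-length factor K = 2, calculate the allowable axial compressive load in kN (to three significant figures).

I = πd⁴/64 = π×111⁴/64 = 7.452×10^6 mm⁴.
Effective length L_e = KL = 2×4.43 m = 8860 mm.
Euler critical load P_cr = π²EI/L_e² = π²×212000×7.452×10^6/8860² = 198600 N.
P_allow = P_cr/n = 198600/3.1 = 64070 N.

P_allow = 64.1 kN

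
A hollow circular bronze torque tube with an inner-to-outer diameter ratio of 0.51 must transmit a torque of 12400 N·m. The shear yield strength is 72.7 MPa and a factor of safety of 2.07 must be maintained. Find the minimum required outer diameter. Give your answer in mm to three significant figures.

d_o = 124 mm

τ_allow = 72.7/2.07 = 35.12 MPa.
For a hollow shaft τ = 16T/[πd_o³(1−k⁴)] with k = 0.51, so 1−k⁴ = 0.9323.
d_o³ = 16T/[π τ_allow (1−k⁴)] = 16×1.2400×10^7/(π×35.12×0.9323) = 1.929×10^6 mm³.
d_o = 124.5 mm.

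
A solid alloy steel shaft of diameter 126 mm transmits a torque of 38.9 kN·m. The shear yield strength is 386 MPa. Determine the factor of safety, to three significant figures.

τ = 16T/(πd³) = 16×3.8900×10^7/(π×126³) = 99.04 MPa.
n = τ_limit/τ = 386/99.04 = 3.897.

n = 3.90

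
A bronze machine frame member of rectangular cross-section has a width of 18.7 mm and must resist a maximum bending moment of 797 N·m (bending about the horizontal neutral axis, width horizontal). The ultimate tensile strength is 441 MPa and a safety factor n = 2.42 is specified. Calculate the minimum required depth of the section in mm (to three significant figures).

σ_allow = 441/2.42 = 182.2 MPa.
For a rectangular section σ = 6M/(bh²), so h² = 6M/(b σ_allow) = 6×797000/(18.7×182.2) = 1403 mm².
h = 37.46 mm.

h = 37.5 mm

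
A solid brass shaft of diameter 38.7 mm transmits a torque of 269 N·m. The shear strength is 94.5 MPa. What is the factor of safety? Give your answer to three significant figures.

τ = 16T/(πd³) = 16×269000/(π×38.7³) = 23.64 MPa.
n = τ_limit/τ = 94.5/23.64 = 3.998.

n = 4.00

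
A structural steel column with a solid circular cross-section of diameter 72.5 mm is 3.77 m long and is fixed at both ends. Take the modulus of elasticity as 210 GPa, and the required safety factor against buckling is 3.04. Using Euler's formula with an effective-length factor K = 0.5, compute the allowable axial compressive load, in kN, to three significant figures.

P_allow = 260 kN

I = πd⁴/64 = π×72.5⁴/64 = 1.356×10^6 mm⁴.
Effective length L_e = KL = 0.5×3.77 m = 1885 mm.
Euler critical load P_cr = π²EI/L_e² = π²×210000×1.356×10^6/1885² = 791100 N.
P_allow = P_cr/n = 791100/3.04 = 260200 N.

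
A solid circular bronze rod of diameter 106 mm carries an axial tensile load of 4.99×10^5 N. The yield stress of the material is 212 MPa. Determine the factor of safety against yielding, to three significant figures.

A = πd²/4 = 8825 mm².
σ = F/A = 499000/8825 = 56.55 MPa.
n = 212/56.55 = 3.749.

n = 3.75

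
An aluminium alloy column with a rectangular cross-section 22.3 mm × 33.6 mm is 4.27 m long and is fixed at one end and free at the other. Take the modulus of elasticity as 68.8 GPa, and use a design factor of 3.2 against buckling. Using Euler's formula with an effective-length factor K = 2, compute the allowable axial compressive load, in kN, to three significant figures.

P_allow = 0.0903 kN

Buckling occurs about the weak axis: I_min = h·b³/12 = 33.6×22.3³/12 = 31050 mm⁴ (b = 22.3 mm is the smaller dimension).
Effective length L_e = KL = 2×4.27 m = 8540 mm.
Euler critical load P_cr = π²EI/L_e² = π²×68800×31050/8540² = 289.1 N.
P_allow = P_cr/n = 289.1/3.2 = 90.34 N.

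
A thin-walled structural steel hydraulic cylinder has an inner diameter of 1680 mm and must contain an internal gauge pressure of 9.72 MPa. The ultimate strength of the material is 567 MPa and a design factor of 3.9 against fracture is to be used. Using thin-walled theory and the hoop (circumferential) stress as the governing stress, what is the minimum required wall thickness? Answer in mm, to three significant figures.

σ_allow = 567/3.9 = 145.4 MPa.
Hoop stress σ_h = pD/(2t), so t = pD/(2σ_allow) = 9.72×1680/(2×145.4) = 56.16 mm.

t = 56.2 mm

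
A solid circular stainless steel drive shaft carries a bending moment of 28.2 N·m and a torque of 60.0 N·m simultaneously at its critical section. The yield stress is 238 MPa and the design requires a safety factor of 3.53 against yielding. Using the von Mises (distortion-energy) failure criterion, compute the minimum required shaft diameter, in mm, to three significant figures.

σ_allow = σ_y/n = 238/3.53 = 67.42 MPa.
For a solid shaft σ_b = 32M/(πd³) and τ = 16T/(πd³), so the von Mises stress is σ' = (16/πd³)·√(4M²+3T²).
√(4M²+3T²) = √(4×(28200)² + 3×(60000)²) = 118200 N·mm.
d³ = 16×118200/(π×67.42) = 8932 mm³.
d = 20.75 mm.

d = 20.7 mm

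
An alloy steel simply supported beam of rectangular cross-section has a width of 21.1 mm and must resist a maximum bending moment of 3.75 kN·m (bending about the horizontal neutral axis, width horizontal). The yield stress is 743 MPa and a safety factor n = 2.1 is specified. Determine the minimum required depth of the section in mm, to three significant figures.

h = 54.9 mm

σ_allow = 743/2.1 = 353.8 MPa.
For a rectangular section σ = 6M/(bh²), so h² = 6M/(b σ_allow) = 6×3750000/(21.1×353.8) = 3014 mm².
h = 54.90 mm.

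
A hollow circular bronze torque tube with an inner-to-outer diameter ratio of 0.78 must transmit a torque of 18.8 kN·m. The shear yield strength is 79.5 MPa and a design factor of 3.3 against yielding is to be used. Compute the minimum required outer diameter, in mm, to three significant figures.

d_o = 185 mm

τ_allow = 79.5/3.3 = 24.09 MPa.
For a hollow shaft τ = 16T/[πd_o³(1−k⁴)] with k = 0.78, so 1−k⁴ = 0.6298.
d_o³ = 16T/[π τ_allow (1−k⁴)] = 16×1.8800×10^7/(π×24.09×0.6298) = 6.310×10^6 mm³.
d_o = 184.8 mm.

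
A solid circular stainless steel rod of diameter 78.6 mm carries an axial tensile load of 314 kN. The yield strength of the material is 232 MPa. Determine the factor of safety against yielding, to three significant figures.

A = πd²/4 = 4852 mm².
σ = F/A = 314000/4852 = 64.71 MPa.
n = 232/64.71 = 3.585.

n = 3.59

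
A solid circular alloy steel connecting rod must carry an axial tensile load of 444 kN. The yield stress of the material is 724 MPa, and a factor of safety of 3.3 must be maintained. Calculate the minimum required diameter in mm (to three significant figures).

Allowable stress σ_allow = 724/3.3 = 219.4 MPa.
Required area A = F/σ_allow = 444000/219.4 = 2024 mm².
A = πd²/4 → d = √(4A/π) = 50.76 mm.

d = 50.8 mm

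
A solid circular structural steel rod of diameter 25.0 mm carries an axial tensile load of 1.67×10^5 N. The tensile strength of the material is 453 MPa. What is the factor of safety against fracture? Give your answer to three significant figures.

n = 1.33

A = πd²/4 = 490.9 mm².
σ = F/A = 167000/490.9 = 340.2 MPa.
n = 453/340.2 = 1.332.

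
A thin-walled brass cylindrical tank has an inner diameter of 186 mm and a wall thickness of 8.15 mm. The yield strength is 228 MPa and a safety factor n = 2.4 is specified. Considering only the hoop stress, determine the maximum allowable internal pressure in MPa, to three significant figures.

σ_allow = 228/2.4 = 95.00 MPa.
σ_h = pD/(2t) → p_allow = 2σ_allow t/D = 2×95.00×8.15/186 = 8.325 MPa.

p_allow = 8.33 MPa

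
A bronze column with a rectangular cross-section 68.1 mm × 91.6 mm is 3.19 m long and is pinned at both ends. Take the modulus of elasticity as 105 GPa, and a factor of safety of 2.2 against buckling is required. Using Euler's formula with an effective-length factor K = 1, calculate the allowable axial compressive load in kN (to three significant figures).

P_allow = 112 kN

Buckling occurs about the weak axis: I_min = h·b³/12 = 91.6×68.1³/12 = 2.411×10^6 mm⁴ (b = 68.1 mm is the smaller dimension).
Effective length L_e = KL = 1×3.19 m = 3190 mm.
Euler critical load P_cr = π²EI/L_e² = π²×105000×2.411×10^6/3190² = 245500 N.
P_allow = P_cr/n = 245500/2.2 = 111600 N.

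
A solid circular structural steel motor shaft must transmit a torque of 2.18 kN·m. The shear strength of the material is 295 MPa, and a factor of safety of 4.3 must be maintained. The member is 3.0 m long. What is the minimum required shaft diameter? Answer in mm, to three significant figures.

d = 54.5 mm

Allowable shear stress τ_allow = 295/4.3 = 68.60 MPa.
For a solid shaft τ = 16T/(πd³), so d³ = 16T/(π τ_allow) = 16×2180000/(π×68.60) = 161800 mm³.
d = (161800)^(1/3) = 54.50 mm.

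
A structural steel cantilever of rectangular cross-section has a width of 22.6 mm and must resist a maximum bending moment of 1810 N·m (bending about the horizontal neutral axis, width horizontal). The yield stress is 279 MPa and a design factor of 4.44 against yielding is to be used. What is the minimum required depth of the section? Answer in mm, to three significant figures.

h = 87.4 mm

σ_allow = 279/4.44 = 62.84 MPa.
For a rectangular section σ = 6M/(bh²), so h² = 6M/(b σ_allow) = 6×1810000/(22.6×62.84) = 7647 mm².
h = 87.45 mm.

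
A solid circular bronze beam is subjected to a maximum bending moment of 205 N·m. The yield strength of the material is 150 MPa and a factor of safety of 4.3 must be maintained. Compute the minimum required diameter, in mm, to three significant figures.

σ_allow = 150/4.3 = 34.88 MPa.
For a solid circular section σ = 32M/(πd³), so d³ = 32M/(π σ_allow) = 32×205000/(π×34.88) = 59860 mm³.
d = 39.12 mm.

d = 39.1 mm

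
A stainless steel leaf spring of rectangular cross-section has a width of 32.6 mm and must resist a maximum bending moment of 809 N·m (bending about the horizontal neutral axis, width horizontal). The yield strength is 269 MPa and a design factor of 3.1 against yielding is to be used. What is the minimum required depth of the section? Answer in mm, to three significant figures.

h = 41.4 mm

σ_allow = 269/3.1 = 86.77 MPa.
For a rectangular section σ = 6M/(bh²), so h² = 6M/(b σ_allow) = 6×809000/(32.6×86.77) = 1716 mm².
h = 41.42 mm.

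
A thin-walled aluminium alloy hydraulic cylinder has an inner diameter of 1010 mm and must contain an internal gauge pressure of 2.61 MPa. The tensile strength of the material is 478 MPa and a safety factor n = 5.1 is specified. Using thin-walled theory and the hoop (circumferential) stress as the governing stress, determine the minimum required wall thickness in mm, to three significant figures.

σ_allow = 478/5.1 = 93.73 MPa.
Hoop stress σ_h = pD/(2t), so t = pD/(2σ_allow) = 2.61×1010/(2×93.73) = 14.06 mm.

t = 14.1 mm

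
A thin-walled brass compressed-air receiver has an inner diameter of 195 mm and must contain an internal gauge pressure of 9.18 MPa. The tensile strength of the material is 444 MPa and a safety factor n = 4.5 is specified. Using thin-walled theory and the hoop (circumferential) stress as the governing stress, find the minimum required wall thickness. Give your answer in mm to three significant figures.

t = 9.07 mm

σ_allow = 444/4.5 = 98.67 MPa.
Hoop stress σ_h = pD/(2t), so t = pD/(2σ_allow) = 9.18×195/(2×98.67) = 9.071 mm.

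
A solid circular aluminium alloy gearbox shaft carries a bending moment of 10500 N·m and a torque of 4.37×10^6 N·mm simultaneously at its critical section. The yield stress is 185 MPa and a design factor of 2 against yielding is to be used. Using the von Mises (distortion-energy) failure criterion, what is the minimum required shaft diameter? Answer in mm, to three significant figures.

σ_allow = σ_y/n = 185/2 = 92.50 MPa.
For a solid shaft σ_b = 32M/(πd³) and τ = 16T/(πd³), so the von Mises stress is σ' = (16/πd³)·√(4M²+3T²).
√(4M²+3T²) = √(4×(1.050×10^7)² + 3×(4.370×10^6)²) = 2.232×10^7 N·mm.
d³ = 16×2.232×10^7/(π×92.50) = 1.229×10^6 mm³.
d = 107.1 mm.

d = 107 mm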